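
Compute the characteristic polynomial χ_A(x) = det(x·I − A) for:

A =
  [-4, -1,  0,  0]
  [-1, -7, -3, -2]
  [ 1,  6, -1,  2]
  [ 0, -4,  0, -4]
x^4 + 16*x^3 + 96*x^2 + 256*x + 256

Expanding det(x·I − A) (e.g. by cofactor expansion or by noting that A is similar to its Jordan form J, which has the same characteristic polynomial as A) gives
  χ_A(x) = x^4 + 16*x^3 + 96*x^2 + 256*x + 256
which factors as (x + 4)^4. The eigenvalues (with algebraic multiplicities) are λ = -4 with multiplicity 4.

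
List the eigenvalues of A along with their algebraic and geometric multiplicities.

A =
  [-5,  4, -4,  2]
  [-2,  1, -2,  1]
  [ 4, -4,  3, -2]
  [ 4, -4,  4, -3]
λ = -1: alg = 4, geom = 3

Step 1 — factor the characteristic polynomial to read off the algebraic multiplicities:
  χ_A(x) = (x + 1)^4

Step 2 — compute geometric multiplicities via the rank-nullity identity g(λ) = n − rank(A − λI):
  rank(A − (-1)·I) = 1, so dim ker(A − (-1)·I) = n − 1 = 3

Summary:
  λ = -1: algebraic multiplicity = 4, geometric multiplicity = 3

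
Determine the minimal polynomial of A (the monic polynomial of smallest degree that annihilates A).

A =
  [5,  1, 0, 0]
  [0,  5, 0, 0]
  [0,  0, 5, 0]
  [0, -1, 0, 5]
x^2 - 10*x + 25

The characteristic polynomial is χ_A(x) = (x - 5)^4, so the eigenvalues are known. The minimal polynomial is
  m_A(x) = Π_λ (x − λ)^{k_λ}
where k_λ is the size of the *largest* Jordan block for λ (equivalently, the smallest k with (A − λI)^k v = 0 for every generalised eigenvector v of λ).

  λ = 5: largest Jordan block has size 2, contributing (x − 5)^2

So m_A(x) = (x - 5)^2 = x^2 - 10*x + 25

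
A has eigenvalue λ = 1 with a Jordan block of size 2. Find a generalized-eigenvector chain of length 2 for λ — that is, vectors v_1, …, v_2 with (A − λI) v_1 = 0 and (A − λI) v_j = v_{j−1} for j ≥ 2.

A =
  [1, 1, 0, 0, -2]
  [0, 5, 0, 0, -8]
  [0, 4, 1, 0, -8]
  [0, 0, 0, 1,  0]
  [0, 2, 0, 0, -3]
A Jordan chain for λ = 1 of length 2:
v_1 = (1, 4, 4, 0, 2)ᵀ
v_2 = (0, 1, 0, 0, 0)ᵀ

Let N = A − (1)·I. We want v_2 with N^2 v_2 = 0 but N^1 v_2 ≠ 0; then v_{j-1} := N · v_j for j = 2, …, 2.

Pick v_2 = (0, 1, 0, 0, 0)ᵀ.
Then v_1 = N · v_2 = (1, 4, 4, 0, 2)ᵀ.

Sanity check: (A − (1)·I) v_1 = (0, 0, 0, 0, 0)ᵀ = 0. ✓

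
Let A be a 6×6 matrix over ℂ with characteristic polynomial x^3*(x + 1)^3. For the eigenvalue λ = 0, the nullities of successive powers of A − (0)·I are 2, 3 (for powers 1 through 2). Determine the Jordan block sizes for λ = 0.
Block sizes for λ = 0: [2, 1]

From the dimensions of kernels of powers, the number of Jordan blocks of size at least j is d_j − d_{j−1} where d_j = dim ker(N^j) (with d_0 = 0). Computing the differences gives [2, 1].
The number of blocks of size exactly k is (#blocks of size ≥ k) − (#blocks of size ≥ k + 1), so the partition is: 1 block(s) of size 1, 1 block(s) of size 2.
In nonincreasing order the block sizes are [2, 1].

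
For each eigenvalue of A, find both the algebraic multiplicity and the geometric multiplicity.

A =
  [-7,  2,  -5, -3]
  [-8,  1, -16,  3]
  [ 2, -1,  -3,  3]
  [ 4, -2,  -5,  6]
λ = -3: alg = 1, geom = 1; λ = 0: alg = 3, geom = 1

Step 1 — factor the characteristic polynomial to read off the algebraic multiplicities:
  χ_A(x) = x^3*(x + 3)

Step 2 — compute geometric multiplicities via the rank-nullity identity g(λ) = n − rank(A − λI):
  rank(A − (-3)·I) = 3, so dim ker(A − (-3)·I) = n − 3 = 1
  rank(A − (0)·I) = 3, so dim ker(A − (0)·I) = n − 3 = 1

Summary:
  λ = -3: algebraic multiplicity = 1, geometric multiplicity = 1
  λ = 0: algebraic multiplicity = 3, geometric multiplicity = 1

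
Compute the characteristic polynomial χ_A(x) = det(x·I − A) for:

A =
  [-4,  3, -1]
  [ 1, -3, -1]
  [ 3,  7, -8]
x^3 + 15*x^2 + 75*x + 125

Expanding det(x·I − A) (e.g. by cofactor expansion or by noting that A is similar to its Jordan form J, which has the same characteristic polynomial as A) gives
  χ_A(x) = x^3 + 15*x^2 + 75*x + 125
which factors as (x + 5)^3. The eigenvalues (with algebraic multiplicities) are λ = -5 with multiplicity 3.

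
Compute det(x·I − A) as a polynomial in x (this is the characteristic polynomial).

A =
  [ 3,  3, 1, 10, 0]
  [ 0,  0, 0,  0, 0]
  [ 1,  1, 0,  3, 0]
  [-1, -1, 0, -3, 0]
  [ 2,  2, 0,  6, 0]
x^5

Expanding det(x·I − A) (e.g. by cofactor expansion or by noting that A is similar to its Jordan form J, which has the same characteristic polynomial as A) gives
  χ_A(x) = x^5
which factors as x^5. The eigenvalues (with algebraic multiplicities) are λ = 0 with multiplicity 5.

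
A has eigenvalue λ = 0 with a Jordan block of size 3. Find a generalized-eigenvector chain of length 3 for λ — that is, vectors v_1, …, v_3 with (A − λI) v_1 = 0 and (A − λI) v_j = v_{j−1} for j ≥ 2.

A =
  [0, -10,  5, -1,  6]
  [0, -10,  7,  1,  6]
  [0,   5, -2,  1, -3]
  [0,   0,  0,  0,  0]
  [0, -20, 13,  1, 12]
A Jordan chain for λ = 0 of length 3:
v_1 = (5, 15, 0, 0, 25)ᵀ
v_2 = (-10, -10, 5, 0, -20)ᵀ
v_3 = (0, 1, 0, 0, 0)ᵀ

Let N = A − (0)·I. We want v_3 with N^3 v_3 = 0 but N^2 v_3 ≠ 0; then v_{j-1} := N · v_j for j = 3, …, 2.

Pick v_3 = (0, 1, 0, 0, 0)ᵀ.
Then v_2 = N · v_3 = (-10, -10, 5, 0, -20)ᵀ.
Then v_1 = N · v_2 = (5, 15, 0, 0, 25)ᵀ.

Sanity check: (A − (0)·I) v_1 = (0, 0, 0, 0, 0)ᵀ = 0. ✓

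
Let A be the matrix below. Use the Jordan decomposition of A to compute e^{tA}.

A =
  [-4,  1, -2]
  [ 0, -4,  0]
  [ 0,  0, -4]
e^{tA} =
  [exp(-4*t), t*exp(-4*t), -2*t*exp(-4*t)]
  [0, exp(-4*t), 0]
  [0, 0, exp(-4*t)]

Strategy: write A = P · J · P⁻¹ where J is a Jordan canonical form, so e^{tA} = P · e^{tJ} · P⁻¹, and e^{tJ} can be computed block-by-block.

A has Jordan form
J =
  [-4,  1,  0]
  [ 0, -4,  0]
  [ 0,  0, -4]
(up to reordering of blocks).

Per-block formulas:
  For a 2×2 Jordan block J_2(-4): exp(t · J_2(-4)) = e^(-4t)·(I + t·N), where N is the 2×2 nilpotent shift.
  For a 1×1 block at λ = -4: exp(t · [-4]) = [e^(-4t)].

After assembling e^{tJ} and conjugating by P, we get:

e^{tA} =
  [exp(-4*t), t*exp(-4*t), -2*t*exp(-4*t)]
  [0, exp(-4*t), 0]
  [0, 0, exp(-4*t)]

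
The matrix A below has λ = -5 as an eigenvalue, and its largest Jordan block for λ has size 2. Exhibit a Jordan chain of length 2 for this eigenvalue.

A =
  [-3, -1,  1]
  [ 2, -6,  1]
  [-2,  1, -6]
A Jordan chain for λ = -5 of length 2:
v_1 = (2, 2, -2)ᵀ
v_2 = (1, 0, 0)ᵀ

Let N = A − (-5)·I. We want v_2 with N^2 v_2 = 0 but N^1 v_2 ≠ 0; then v_{j-1} := N · v_j for j = 2, …, 2.

Pick v_2 = (1, 0, 0)ᵀ.
Then v_1 = N · v_2 = (2, 2, -2)ᵀ.

Sanity check: (A − (-5)·I) v_1 = (0, 0, 0)ᵀ = 0. ✓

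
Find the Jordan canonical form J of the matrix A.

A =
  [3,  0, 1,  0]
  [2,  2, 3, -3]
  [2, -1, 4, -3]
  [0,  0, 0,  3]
J_3(3) ⊕ J_1(3)

The characteristic polynomial is
  det(x·I − A) = x^4 - 12*x^3 + 54*x^2 - 108*x + 81 = (x - 3)^4

Eigenvalues and multiplicities (the geometric multiplicity of λ is n − rank(A − λI), which equals the number of Jordan blocks for λ):
  λ = 3: algebraic multiplicity = 4, geometric multiplicity = 2

Determining the block sizes for each eigenvalue:
  λ = 3: with am = 4 and gm = 2, the partition is not yet determined (e.g. several partitions of 4 into 2 parts exist). Let N = A − (3)·I. Computing rank(N^1) = 2, rank(N^2) = 1, rank(N^3) = 0; the number of blocks of size ≥ j is rank(N^{j−1}) − rank(N^j), giving [2, 1, 1]. So we have 1 block(s) of size 3, 1 block(s) of size 1 → block sizes [3, 1]

Assembling the blocks gives a Jordan form
J =
  [3, 1, 0, 0]
  [0, 3, 1, 0]
  [0, 0, 3, 0]
  [0, 0, 0, 3]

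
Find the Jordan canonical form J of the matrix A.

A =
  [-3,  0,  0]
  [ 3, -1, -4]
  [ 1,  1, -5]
J_3(-3)

The characteristic polynomial is
  det(x·I − A) = x^3 + 9*x^2 + 27*x + 27 = (x + 3)^3

Eigenvalues and multiplicities (the geometric multiplicity of λ is n − rank(A − λI), which equals the number of Jordan blocks for λ):
  λ = -3: algebraic multiplicity = 3, geometric multiplicity = 1

Determining the block sizes for each eigenvalue:
  λ = -3: one block (gm = 1), so the single block has size am = 3 → block sizes [3]

Assembling the blocks gives a Jordan form
J =
  [-3,  1,  0]
  [ 0, -3,  1]
  [ 0,  0, -3]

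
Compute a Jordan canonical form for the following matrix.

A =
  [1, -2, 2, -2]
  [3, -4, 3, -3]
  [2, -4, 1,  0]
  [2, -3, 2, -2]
J_3(-1) ⊕ J_1(-1)

The characteristic polynomial is
  det(x·I − A) = x^4 + 4*x^3 + 6*x^2 + 4*x + 1 = (x + 1)^4

Eigenvalues and multiplicities (the geometric multiplicity of λ is n − rank(A − λI), which equals the number of Jordan blocks for λ):
  λ = -1: algebraic multiplicity = 4, geometric multiplicity = 2

Determining the block sizes for each eigenvalue:
  λ = -1: with am = 4 and gm = 2, the partition is not yet determined (e.g. several partitions of 4 into 2 parts exist). Let N = A − (-1)·I. Computing rank(N^1) = 2, rank(N^2) = 1, rank(N^3) = 0; the number of blocks of size ≥ j is rank(N^{j−1}) − rank(N^j), giving [2, 1, 1]. So we have 1 block(s) of size 3, 1 block(s) of size 1 → block sizes [3, 1]

Assembling the blocks gives a Jordan form
J =
  [-1,  1,  0,  0]
  [ 0, -1,  1,  0]
  [ 0,  0, -1,  0]
  [ 0,  0,  0, -1]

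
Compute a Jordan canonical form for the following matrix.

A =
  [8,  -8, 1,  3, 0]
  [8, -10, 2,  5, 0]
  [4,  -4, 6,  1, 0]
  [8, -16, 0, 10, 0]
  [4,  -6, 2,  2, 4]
J_1(2) ⊕ J_3(4) ⊕ J_1(4)

The characteristic polynomial is
  det(x·I − A) = x^5 - 18*x^4 + 128*x^3 - 448*x^2 + 768*x - 512 = (x - 4)^4*(x - 2)

Eigenvalues and multiplicities (the geometric multiplicity of λ is n − rank(A − λI), which equals the number of Jordan blocks for λ):
  λ = 2: algebraic multiplicity = 1, geometric multiplicity = 1
  λ = 4: algebraic multiplicity = 4, geometric multiplicity = 2

Determining the block sizes for each eigenvalue:
  λ = 2: one block (gm = 1), so the single block has size am = 1 → block sizes [1]
  λ = 4: with am = 4 and gm = 2, the partition is not yet determined (e.g. several partitions of 4 into 2 parts exist). Let N = A − (4)·I. Computing rank(N^1) = 3, rank(N^2) = 2, rank(N^3) = 1; the number of blocks of size ≥ j is rank(N^{j−1}) − rank(N^j), giving [2, 1, 1]. So we have 1 block(s) of size 3, 1 block(s) of size 1 → block sizes [3, 1]

Assembling the blocks gives a Jordan form
J =
  [2, 0, 0, 0, 0]
  [0, 4, 1, 0, 0]
  [0, 0, 4, 1, 0]
  [0, 0, 0, 4, 0]
  [0, 0, 0, 0, 4]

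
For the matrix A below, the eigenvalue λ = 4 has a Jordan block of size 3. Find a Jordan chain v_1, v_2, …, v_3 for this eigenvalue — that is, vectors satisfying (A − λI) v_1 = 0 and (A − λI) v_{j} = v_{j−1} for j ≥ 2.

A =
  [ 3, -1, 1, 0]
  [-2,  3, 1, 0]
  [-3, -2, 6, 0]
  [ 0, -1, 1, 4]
A Jordan chain for λ = 4 of length 3:
v_1 = (0, 1, 1, -1)ᵀ
v_2 = (-1, -2, -3, 0)ᵀ
v_3 = (1, 0, 0, 0)ᵀ

Let N = A − (4)·I. We want v_3 with N^3 v_3 = 0 but N^2 v_3 ≠ 0; then v_{j-1} := N · v_j for j = 3, …, 2.

Pick v_3 = (1, 0, 0, 0)ᵀ.
Then v_2 = N · v_3 = (-1, -2, -3, 0)ᵀ.
Then v_1 = N · v_2 = (0, 1, 1, -1)ᵀ.

Sanity check: (A − (4)·I) v_1 = (0, 0, 0, 0)ᵀ = 0. ✓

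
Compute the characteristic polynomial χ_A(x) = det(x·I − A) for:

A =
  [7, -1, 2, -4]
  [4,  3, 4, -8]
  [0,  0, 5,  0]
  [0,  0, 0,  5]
x^4 - 20*x^3 + 150*x^2 - 500*x + 625

Expanding det(x·I − A) (e.g. by cofactor expansion or by noting that A is similar to its Jordan form J, which has the same characteristic polynomial as A) gives
  χ_A(x) = x^4 - 20*x^3 + 150*x^2 - 500*x + 625
which factors as (x - 5)^4. The eigenvalues (with algebraic multiplicities) are λ = 5 with multiplicity 4.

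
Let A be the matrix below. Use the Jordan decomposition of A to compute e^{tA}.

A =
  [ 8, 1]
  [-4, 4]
e^{tA} =
  [2*t*exp(6*t) + exp(6*t), t*exp(6*t)]
  [-4*t*exp(6*t), -2*t*exp(6*t) + exp(6*t)]

Strategy: write A = P · J · P⁻¹ where J is a Jordan canonical form, so e^{tA} = P · e^{tJ} · P⁻¹, and e^{tJ} can be computed block-by-block.

A has Jordan form
J =
  [6, 1]
  [0, 6]
(up to reordering of blocks).

Per-block formulas:
  For a 2×2 Jordan block J_2(6): exp(t · J_2(6)) = e^(6t)·(I + t·N), where N is the 2×2 nilpotent shift.

After assembling e^{tJ} and conjugating by P, we get:

e^{tA} =
  [2*t*exp(6*t) + exp(6*t), t*exp(6*t)]
  [-4*t*exp(6*t), -2*t*exp(6*t) + exp(6*t)]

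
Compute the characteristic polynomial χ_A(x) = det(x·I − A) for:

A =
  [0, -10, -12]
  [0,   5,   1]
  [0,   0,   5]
x^3 - 10*x^2 + 25*x

Expanding det(x·I − A) (e.g. by cofactor expansion or by noting that A is similar to its Jordan form J, which has the same characteristic polynomial as A) gives
  χ_A(x) = x^3 - 10*x^2 + 25*x
which factors as x*(x - 5)^2. The eigenvalues (with algebraic multiplicities) are λ = 0 with multiplicity 1, λ = 5 with multiplicity 2.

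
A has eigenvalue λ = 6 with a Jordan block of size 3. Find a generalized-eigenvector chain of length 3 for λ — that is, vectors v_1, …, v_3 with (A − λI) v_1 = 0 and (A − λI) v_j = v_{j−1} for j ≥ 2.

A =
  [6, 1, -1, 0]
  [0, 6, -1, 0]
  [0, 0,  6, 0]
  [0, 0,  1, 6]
A Jordan chain for λ = 6 of length 3:
v_1 = (-1, 0, 0, 0)ᵀ
v_2 = (-1, -1, 0, 1)ᵀ
v_3 = (0, 0, 1, 0)ᵀ

Let N = A − (6)·I. We want v_3 with N^3 v_3 = 0 but N^2 v_3 ≠ 0; then v_{j-1} := N · v_j for j = 3, …, 2.

Pick v_3 = (0, 0, 1, 0)ᵀ.
Then v_2 = N · v_3 = (-1, -1, 0, 1)ᵀ.
Then v_1 = N · v_2 = (-1, 0, 0, 0)ᵀ.

Sanity check: (A − (6)·I) v_1 = (0, 0, 0, 0)ᵀ = 0. ✓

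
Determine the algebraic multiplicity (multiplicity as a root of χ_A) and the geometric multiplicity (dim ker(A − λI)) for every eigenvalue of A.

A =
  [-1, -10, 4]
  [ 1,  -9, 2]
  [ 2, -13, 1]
λ = -3: alg = 3, geom = 1

Step 1 — factor the characteristic polynomial to read off the algebraic multiplicities:
  χ_A(x) = (x + 3)^3

Step 2 — compute geometric multiplicities via the rank-nullity identity g(λ) = n − rank(A − λI):
  rank(A − (-3)·I) = 2, so dim ker(A − (-3)·I) = n − 2 = 1

Summary:
  λ = -3: algebraic multiplicity = 3, geometric multiplicity = 1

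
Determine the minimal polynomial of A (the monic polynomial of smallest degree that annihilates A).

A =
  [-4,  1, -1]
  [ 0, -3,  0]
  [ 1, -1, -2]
x^2 + 6*x + 9

The characteristic polynomial is χ_A(x) = (x + 3)^3, so the eigenvalues are known. The minimal polynomial is
  m_A(x) = Π_λ (x − λ)^{k_λ}
where k_λ is the size of the *largest* Jordan block for λ (equivalently, the smallest k with (A − λI)^k v = 0 for every generalised eigenvector v of λ).

  λ = -3: largest Jordan block has size 2, contributing (x + 3)^2

So m_A(x) = (x + 3)^2 = x^2 + 6*x + 9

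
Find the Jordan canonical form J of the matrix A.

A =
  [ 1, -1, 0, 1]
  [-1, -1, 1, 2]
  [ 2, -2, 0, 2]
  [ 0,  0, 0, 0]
J_3(0) ⊕ J_1(0)

The characteristic polynomial is
  det(x·I − A) = x^4

Eigenvalues and multiplicities (the geometric multiplicity of λ is n − rank(A − λI), which equals the number of Jordan blocks for λ):
  λ = 0: algebraic multiplicity = 4, geometric multiplicity = 2

Determining the block sizes for each eigenvalue:
  λ = 0: with am = 4 and gm = 2, the partition is not yet determined (e.g. several partitions of 4 into 2 parts exist). Let N = A − (0)·I. Computing rank(N^1) = 2, rank(N^2) = 1, rank(N^3) = 0; the number of blocks of size ≥ j is rank(N^{j−1}) − rank(N^j), giving [2, 1, 1]. So we have 1 block(s) of size 3, 1 block(s) of size 1 → block sizes [3, 1]

Assembling the blocks gives a Jordan form
J =
  [0, 1, 0, 0]
  [0, 0, 1, 0]
  [0, 0, 0, 0]
  [0, 0, 0, 0]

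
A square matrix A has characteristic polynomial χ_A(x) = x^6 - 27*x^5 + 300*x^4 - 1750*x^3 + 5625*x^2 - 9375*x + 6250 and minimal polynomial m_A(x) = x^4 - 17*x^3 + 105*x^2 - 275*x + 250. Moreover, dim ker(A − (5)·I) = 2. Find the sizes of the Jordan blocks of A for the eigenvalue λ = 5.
Block sizes for λ = 5: [3, 2]

Step 1 — from the characteristic polynomial, algebraic multiplicity of λ = 5 is 5. From dim ker(A − (5)·I) = 2, there are exactly 2 Jordan blocks for λ = 5.
Step 2 — from the minimal polynomial, the factor (x − 5)^3 tells us the largest block for λ = 5 has size 3.
Step 3 — with total size 5, 2 blocks, and largest block 3, the block sizes (in nonincreasing order) are [3, 2].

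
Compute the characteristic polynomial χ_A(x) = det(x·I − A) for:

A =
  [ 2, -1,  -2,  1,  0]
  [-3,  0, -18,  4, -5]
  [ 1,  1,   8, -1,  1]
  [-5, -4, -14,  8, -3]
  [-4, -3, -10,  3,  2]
x^5 - 20*x^4 + 160*x^3 - 640*x^2 + 1280*x - 1024

Expanding det(x·I − A) (e.g. by cofactor expansion or by noting that A is similar to its Jordan form J, which has the same characteristic polynomial as A) gives
  χ_A(x) = x^5 - 20*x^4 + 160*x^3 - 640*x^2 + 1280*x - 1024
which factors as (x - 4)^5. The eigenvalues (with algebraic multiplicities) are λ = 4 with multiplicity 5.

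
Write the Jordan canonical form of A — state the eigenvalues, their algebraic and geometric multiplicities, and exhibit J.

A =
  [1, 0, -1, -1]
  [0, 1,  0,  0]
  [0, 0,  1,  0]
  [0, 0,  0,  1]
J_2(1) ⊕ J_1(1) ⊕ J_1(1)

The characteristic polynomial is
  det(x·I − A) = x^4 - 4*x^3 + 6*x^2 - 4*x + 1 = (x - 1)^4

Eigenvalues and multiplicities (the geometric multiplicity of λ is n − rank(A − λI), which equals the number of Jordan blocks for λ):
  λ = 1: algebraic multiplicity = 4, geometric multiplicity = 3

Determining the block sizes for each eigenvalue:
  λ = 1: 3 blocks summing to 4 forces exactly one block of size 2 and the rest size 1 → block sizes [2, 1, 1]

Assembling the blocks gives a Jordan form
J =
  [1, 1, 0, 0]
  [0, 1, 0, 0]
  [0, 0, 1, 0]
  [0, 0, 0, 1]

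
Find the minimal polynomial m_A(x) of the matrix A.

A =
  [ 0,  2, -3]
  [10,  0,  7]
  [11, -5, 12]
x^3 - 12*x^2 + 48*x - 64

The characteristic polynomial is χ_A(x) = (x - 4)^3, so the eigenvalues are known. The minimal polynomial is
  m_A(x) = Π_λ (x − λ)^{k_λ}
where k_λ is the size of the *largest* Jordan block for λ (equivalently, the smallest k with (A − λI)^k v = 0 for every generalised eigenvector v of λ).

  λ = 4: largest Jordan block has size 3, contributing (x − 4)^3

So m_A(x) = (x - 4)^3 = x^3 - 12*x^2 + 48*x - 64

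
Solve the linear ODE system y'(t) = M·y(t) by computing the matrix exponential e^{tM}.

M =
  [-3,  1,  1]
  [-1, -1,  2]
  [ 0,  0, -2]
e^{tM} =
  [-t*exp(-2*t) + exp(-2*t), t*exp(-2*t), t^2*exp(-2*t)/2 + t*exp(-2*t)]
  [-t*exp(-2*t), t*exp(-2*t) + exp(-2*t), t^2*exp(-2*t)/2 + 2*t*exp(-2*t)]
  [0, 0, exp(-2*t)]

Strategy: write M = P · J · P⁻¹ where J is a Jordan canonical form, so e^{tM} = P · e^{tJ} · P⁻¹, and e^{tJ} can be computed block-by-block.

M has Jordan form
J =
  [-2,  1,  0]
  [ 0, -2,  1]
  [ 0,  0, -2]
(up to reordering of blocks).

Per-block formulas:
  For a 3×3 Jordan block J_3(-2): exp(t · J_3(-2)) = e^(-2t)·(I + t·N + (t^2/2)·N^2), where N is the 3×3 nilpotent shift.

After assembling e^{tJ} and conjugating by P, we get:

e^{tM} =
  [-t*exp(-2*t) + exp(-2*t), t*exp(-2*t), t^2*exp(-2*t)/2 + t*exp(-2*t)]
  [-t*exp(-2*t), t*exp(-2*t) + exp(-2*t), t^2*exp(-2*t)/2 + 2*t*exp(-2*t)]
  [0, 0, exp(-2*t)]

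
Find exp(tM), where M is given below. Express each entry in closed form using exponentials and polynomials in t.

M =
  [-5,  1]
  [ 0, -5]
e^{tM} =
  [exp(-5*t), t*exp(-5*t)]
  [0, exp(-5*t)]

Strategy: write M = P · J · P⁻¹ where J is a Jordan canonical form, so e^{tM} = P · e^{tJ} · P⁻¹, and e^{tJ} can be computed block-by-block.

M has Jordan form
J =
  [-5,  1]
  [ 0, -5]
(up to reordering of blocks).

Per-block formulas:
  For a 2×2 Jordan block J_2(-5): exp(t · J_2(-5)) = e^(-5t)·(I + t·N), where N is the 2×2 nilpotent shift.

After assembling e^{tJ} and conjugating by P, we get:

e^{tM} =
  [exp(-5*t), t*exp(-5*t)]
  [0, exp(-5*t)]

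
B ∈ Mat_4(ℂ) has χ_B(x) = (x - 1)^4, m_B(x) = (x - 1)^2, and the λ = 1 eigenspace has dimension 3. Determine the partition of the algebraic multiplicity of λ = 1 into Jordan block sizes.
Block sizes for λ = 1: [2, 1, 1]

Step 1 — from the characteristic polynomial, algebraic multiplicity of λ = 1 is 4. From dim ker(B − (1)·I) = 3, there are exactly 3 Jordan blocks for λ = 1.
Step 2 — from the minimal polynomial, the factor (x − 1)^2 tells us the largest block for λ = 1 has size 2.
Step 3 — with total size 4, 3 blocks, and largest block 2, the block sizes (in nonincreasing order) are [2, 1, 1].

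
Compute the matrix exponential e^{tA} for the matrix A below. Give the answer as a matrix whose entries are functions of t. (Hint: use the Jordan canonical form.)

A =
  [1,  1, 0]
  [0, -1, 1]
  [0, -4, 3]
e^{tA} =
  [exp(t), -t^2*exp(t) + t*exp(t), t^2*exp(t)/2]
  [0, -2*t*exp(t) + exp(t), t*exp(t)]
  [0, -4*t*exp(t), 2*t*exp(t) + exp(t)]

Strategy: write A = P · J · P⁻¹ where J is a Jordan canonical form, so e^{tA} = P · e^{tJ} · P⁻¹, and e^{tJ} can be computed block-by-block.

A has Jordan form
J =
  [1, 1, 0]
  [0, 1, 1]
  [0, 0, 1]
(up to reordering of blocks).

Per-block formulas:
  For a 3×3 Jordan block J_3(1): exp(t · J_3(1)) = e^(1t)·(I + t·N + (t^2/2)·N^2), where N is the 3×3 nilpotent shift.

After assembling e^{tJ} and conjugating by P, we get:

e^{tA} =
  [exp(t), -t^2*exp(t) + t*exp(t), t^2*exp(t)/2]
  [0, -2*t*exp(t) + exp(t), t*exp(t)]
  [0, -4*t*exp(t), 2*t*exp(t) + exp(t)]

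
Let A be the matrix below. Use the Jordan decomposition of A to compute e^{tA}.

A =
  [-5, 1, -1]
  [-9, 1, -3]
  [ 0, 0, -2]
e^{tA} =
  [-3*t*exp(-2*t) + exp(-2*t), t*exp(-2*t), -t*exp(-2*t)]
  [-9*t*exp(-2*t), 3*t*exp(-2*t) + exp(-2*t), -3*t*exp(-2*t)]
  [0, 0, exp(-2*t)]

Strategy: write A = P · J · P⁻¹ where J is a Jordan canonical form, so e^{tA} = P · e^{tJ} · P⁻¹, and e^{tJ} can be computed block-by-block.

A has Jordan form
J =
  [-2,  1,  0]
  [ 0, -2,  0]
  [ 0,  0, -2]
(up to reordering of blocks).

Per-block formulas:
  For a 2×2 Jordan block J_2(-2): exp(t · J_2(-2)) = e^(-2t)·(I + t·N), where N is the 2×2 nilpotent shift.
  For a 1×1 block at λ = -2: exp(t · [-2]) = [e^(-2t)].

After assembling e^{tJ} and conjugating by P, we get:

e^{tA} =
  [-3*t*exp(-2*t) + exp(-2*t), t*exp(-2*t), -t*exp(-2*t)]
  [-9*t*exp(-2*t), 3*t*exp(-2*t) + exp(-2*t), -3*t*exp(-2*t)]
  [0, 0, exp(-2*t)]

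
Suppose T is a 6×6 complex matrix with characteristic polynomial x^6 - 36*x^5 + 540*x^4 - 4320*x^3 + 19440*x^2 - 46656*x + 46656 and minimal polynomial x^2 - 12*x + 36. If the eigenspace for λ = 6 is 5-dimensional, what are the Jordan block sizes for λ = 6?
Block sizes for λ = 6: [2, 1, 1, 1, 1]

Step 1 — from the characteristic polynomial, algebraic multiplicity of λ = 6 is 6. From dim ker(T − (6)·I) = 5, there are exactly 5 Jordan blocks for λ = 6.
Step 2 — from the minimal polynomial, the factor (x − 6)^2 tells us the largest block for λ = 6 has size 2.
Step 3 — with total size 6, 5 blocks, and largest block 2, the block sizes (in nonincreasing order) are [2, 1, 1, 1, 1].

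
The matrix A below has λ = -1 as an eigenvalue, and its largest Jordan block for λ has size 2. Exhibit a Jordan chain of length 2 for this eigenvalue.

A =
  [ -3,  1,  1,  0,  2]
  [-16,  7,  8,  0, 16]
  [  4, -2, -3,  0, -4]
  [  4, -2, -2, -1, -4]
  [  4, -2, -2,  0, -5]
A Jordan chain for λ = -1 of length 2:
v_1 = (-2, -16, 4, 4, 4)ᵀ
v_2 = (1, 0, 0, 0, 0)ᵀ

Let N = A − (-1)·I. We want v_2 with N^2 v_2 = 0 but N^1 v_2 ≠ 0; then v_{j-1} := N · v_j for j = 2, …, 2.

Pick v_2 = (1, 0, 0, 0, 0)ᵀ.
Then v_1 = N · v_2 = (-2, -16, 4, 4, 4)ᵀ.

Sanity check: (A − (-1)·I) v_1 = (0, 0, 0, 0, 0)ᵀ = 0. ✓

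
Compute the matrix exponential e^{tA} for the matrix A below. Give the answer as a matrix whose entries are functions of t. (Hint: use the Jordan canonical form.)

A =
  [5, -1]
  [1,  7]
e^{tA} =
  [-t*exp(6*t) + exp(6*t), -t*exp(6*t)]
  [t*exp(6*t), t*exp(6*t) + exp(6*t)]

Strategy: write A = P · J · P⁻¹ where J is a Jordan canonical form, so e^{tA} = P · e^{tJ} · P⁻¹, and e^{tJ} can be computed block-by-block.

A has Jordan form
J =
  [6, 1]
  [0, 6]
(up to reordering of blocks).

Per-block formulas:
  For a 2×2 Jordan block J_2(6): exp(t · J_2(6)) = e^(6t)·(I + t·N), where N is the 2×2 nilpotent shift.

After assembling e^{tJ} and conjugating by P, we get:

e^{tA} =
  [-t*exp(6*t) + exp(6*t), -t*exp(6*t)]
  [t*exp(6*t), t*exp(6*t) + exp(6*t)]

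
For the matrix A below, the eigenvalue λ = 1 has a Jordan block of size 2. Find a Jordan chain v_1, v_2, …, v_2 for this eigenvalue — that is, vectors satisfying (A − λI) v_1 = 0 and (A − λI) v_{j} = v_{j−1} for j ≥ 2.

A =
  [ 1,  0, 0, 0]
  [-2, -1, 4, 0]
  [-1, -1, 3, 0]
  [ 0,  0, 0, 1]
A Jordan chain for λ = 1 of length 2:
v_1 = (0, -2, -1, 0)ᵀ
v_2 = (1, 0, 0, 0)ᵀ

Let N = A − (1)·I. We want v_2 with N^2 v_2 = 0 but N^1 v_2 ≠ 0; then v_{j-1} := N · v_j for j = 2, …, 2.

Pick v_2 = (1, 0, 0, 0)ᵀ.
Then v_1 = N · v_2 = (0, -2, -1, 0)ᵀ.

Sanity check: (A − (1)·I) v_1 = (0, 0, 0, 0)ᵀ = 0. ✓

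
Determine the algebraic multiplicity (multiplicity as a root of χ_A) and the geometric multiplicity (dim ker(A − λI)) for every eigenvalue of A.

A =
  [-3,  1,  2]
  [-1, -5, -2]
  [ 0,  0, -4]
λ = -4: alg = 3, geom = 2

Step 1 — factor the characteristic polynomial to read off the algebraic multiplicities:
  χ_A(x) = (x + 4)^3

Step 2 — compute geometric multiplicities via the rank-nullity identity g(λ) = n − rank(A − λI):
  rank(A − (-4)·I) = 1, so dim ker(A − (-4)·I) = n − 1 = 2

Summary:
  λ = -4: algebraic multiplicity = 3, geometric multiplicity = 2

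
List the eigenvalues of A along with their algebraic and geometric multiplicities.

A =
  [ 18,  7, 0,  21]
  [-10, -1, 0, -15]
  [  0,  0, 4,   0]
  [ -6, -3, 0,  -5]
λ = 4: alg = 4, geom = 3

Step 1 — factor the characteristic polynomial to read off the algebraic multiplicities:
  χ_A(x) = (x - 4)^4

Step 2 — compute geometric multiplicities via the rank-nullity identity g(λ) = n − rank(A − λI):
  rank(A − (4)·I) = 1, so dim ker(A − (4)·I) = n − 1 = 3

Summary:
  λ = 4: algebraic multiplicity = 4, geometric multiplicity = 3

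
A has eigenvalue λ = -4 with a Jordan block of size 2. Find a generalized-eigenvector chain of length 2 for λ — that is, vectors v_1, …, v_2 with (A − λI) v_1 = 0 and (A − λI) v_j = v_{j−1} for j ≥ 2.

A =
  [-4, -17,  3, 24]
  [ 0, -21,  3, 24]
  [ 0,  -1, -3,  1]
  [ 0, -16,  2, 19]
A Jordan chain for λ = -4 of length 2:
v_1 = (3, 3, 1, 2)ᵀ
v_2 = (0, 0, 1, 0)ᵀ

Let N = A − (-4)·I. We want v_2 with N^2 v_2 = 0 but N^1 v_2 ≠ 0; then v_{j-1} := N · v_j for j = 2, …, 2.

Pick v_2 = (0, 0, 1, 0)ᵀ.
Then v_1 = N · v_2 = (3, 3, 1, 2)ᵀ.

Sanity check: (A − (-4)·I) v_1 = (0, 0, 0, 0)ᵀ = 0. ✓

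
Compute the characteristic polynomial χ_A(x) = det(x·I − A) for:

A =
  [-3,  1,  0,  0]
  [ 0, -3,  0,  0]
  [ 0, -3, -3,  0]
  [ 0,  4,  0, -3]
x^4 + 12*x^3 + 54*x^2 + 108*x + 81

Expanding det(x·I − A) (e.g. by cofactor expansion or by noting that A is similar to its Jordan form J, which has the same characteristic polynomial as A) gives
  χ_A(x) = x^4 + 12*x^3 + 54*x^2 + 108*x + 81
which factors as (x + 3)^4. The eigenvalues (with algebraic multiplicities) are λ = -3 with multiplicity 4.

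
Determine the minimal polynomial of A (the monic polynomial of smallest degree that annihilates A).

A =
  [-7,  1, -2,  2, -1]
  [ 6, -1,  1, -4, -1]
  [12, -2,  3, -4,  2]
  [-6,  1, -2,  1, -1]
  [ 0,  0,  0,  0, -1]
x^3 + 3*x^2 + 3*x + 1

The characteristic polynomial is χ_A(x) = (x + 1)^5, so the eigenvalues are known. The minimal polynomial is
  m_A(x) = Π_λ (x − λ)^{k_λ}
where k_λ is the size of the *largest* Jordan block for λ (equivalently, the smallest k with (A − λI)^k v = 0 for every generalised eigenvector v of λ).

  λ = -1: largest Jordan block has size 3, contributing (x + 1)^3

So m_A(x) = (x + 1)^3 = x^3 + 3*x^2 + 3*x + 1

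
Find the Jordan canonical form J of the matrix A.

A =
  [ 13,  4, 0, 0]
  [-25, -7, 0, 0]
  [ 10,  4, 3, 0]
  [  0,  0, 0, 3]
J_2(3) ⊕ J_1(3) ⊕ J_1(3)

The characteristic polynomial is
  det(x·I − A) = x^4 - 12*x^3 + 54*x^2 - 108*x + 81 = (x - 3)^4

Eigenvalues and multiplicities (the geometric multiplicity of λ is n − rank(A − λI), which equals the number of Jordan blocks for λ):
  λ = 3: algebraic multiplicity = 4, geometric multiplicity = 3

Determining the block sizes for each eigenvalue:
  λ = 3: 3 blocks summing to 4 forces exactly one block of size 2 and the rest size 1 → block sizes [2, 1, 1]

Assembling the blocks gives a Jordan form
J =
  [3, 1, 0, 0]
  [0, 3, 0, 0]
  [0, 0, 3, 0]
  [0, 0, 0, 3]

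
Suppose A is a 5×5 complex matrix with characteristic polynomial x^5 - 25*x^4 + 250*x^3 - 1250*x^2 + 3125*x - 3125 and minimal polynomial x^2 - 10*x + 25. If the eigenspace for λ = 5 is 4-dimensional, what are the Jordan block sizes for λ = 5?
Block sizes for λ = 5: [2, 1, 1, 1]

Step 1 — from the characteristic polynomial, algebraic multiplicity of λ = 5 is 5. From dim ker(A − (5)·I) = 4, there are exactly 4 Jordan blocks for λ = 5.
Step 2 — from the minimal polynomial, the factor (x − 5)^2 tells us the largest block for λ = 5 has size 2.
Step 3 — with total size 5, 4 blocks, and largest block 2, the block sizes (in nonincreasing order) are [2, 1, 1, 1].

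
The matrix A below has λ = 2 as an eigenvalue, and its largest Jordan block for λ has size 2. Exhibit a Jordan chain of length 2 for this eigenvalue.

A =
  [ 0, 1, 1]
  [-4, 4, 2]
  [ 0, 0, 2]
A Jordan chain for λ = 2 of length 2:
v_1 = (-2, -4, 0)ᵀ
v_2 = (1, 0, 0)ᵀ

Let N = A − (2)·I. We want v_2 with N^2 v_2 = 0 but N^1 v_2 ≠ 0; then v_{j-1} := N · v_j for j = 2, …, 2.

Pick v_2 = (1, 0, 0)ᵀ.
Then v_1 = N · v_2 = (-2, -4, 0)ᵀ.

Sanity check: (A − (2)·I) v_1 = (0, 0, 0)ᵀ = 0. ✓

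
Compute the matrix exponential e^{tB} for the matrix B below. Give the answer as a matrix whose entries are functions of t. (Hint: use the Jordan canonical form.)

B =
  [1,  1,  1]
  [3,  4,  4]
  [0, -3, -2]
e^{tB} =
  [3*t^2*exp(t)/2 + exp(t), t*exp(t), t^2*exp(t)/2 + t*exp(t)]
  [9*t^2*exp(t)/2 + 3*t*exp(t), 3*t*exp(t) + exp(t), 3*t^2*exp(t)/2 + 4*t*exp(t)]
  [-9*t^2*exp(t)/2, -3*t*exp(t), -3*t^2*exp(t)/2 - 3*t*exp(t) + exp(t)]

Strategy: write B = P · J · P⁻¹ where J is a Jordan canonical form, so e^{tB} = P · e^{tJ} · P⁻¹, and e^{tJ} can be computed block-by-block.

B has Jordan form
J =
  [1, 1, 0]
  [0, 1, 1]
  [0, 0, 1]
(up to reordering of blocks).

Per-block formulas:
  For a 3×3 Jordan block J_3(1): exp(t · J_3(1)) = e^(1t)·(I + t·N + (t^2/2)·N^2), where N is the 3×3 nilpotent shift.

After assembling e^{tJ} and conjugating by P, we get:

e^{tB} =
  [3*t^2*exp(t)/2 + exp(t), t*exp(t), t^2*exp(t)/2 + t*exp(t)]
  [9*t^2*exp(t)/2 + 3*t*exp(t), 3*t*exp(t) + exp(t), 3*t^2*exp(t)/2 + 4*t*exp(t)]
  [-9*t^2*exp(t)/2, -3*t*exp(t), -3*t^2*exp(t)/2 - 3*t*exp(t) + exp(t)]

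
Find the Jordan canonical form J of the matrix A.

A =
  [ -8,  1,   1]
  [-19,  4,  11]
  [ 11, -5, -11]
J_3(-5)

The characteristic polynomial is
  det(x·I − A) = x^3 + 15*x^2 + 75*x + 125 = (x + 5)^3

Eigenvalues and multiplicities (the geometric multiplicity of λ is n − rank(A − λI), which equals the number of Jordan blocks for λ):
  λ = -5: algebraic multiplicity = 3, geometric multiplicity = 1

Determining the block sizes for each eigenvalue:
  λ = -5: one block (gm = 1), so the single block has size am = 3 → block sizes [3]

Assembling the blocks gives a Jordan form
J =
  [-5,  1,  0]
  [ 0, -5,  1]
  [ 0,  0, -5]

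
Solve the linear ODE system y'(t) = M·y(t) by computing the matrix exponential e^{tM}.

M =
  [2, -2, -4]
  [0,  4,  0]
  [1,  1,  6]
e^{tM} =
  [-2*t*exp(4*t) + exp(4*t), -2*t*exp(4*t), -4*t*exp(4*t)]
  [0, exp(4*t), 0]
  [t*exp(4*t), t*exp(4*t), 2*t*exp(4*t) + exp(4*t)]

Strategy: write M = P · J · P⁻¹ where J is a Jordan canonical form, so e^{tM} = P · e^{tJ} · P⁻¹, and e^{tJ} can be computed block-by-block.

M has Jordan form
J =
  [4, 1, 0]
  [0, 4, 0]
  [0, 0, 4]
(up to reordering of blocks).

Per-block formulas:
  For a 1×1 block at λ = 4: exp(t · [4]) = [e^(4t)].
  For a 2×2 Jordan block J_2(4): exp(t · J_2(4)) = e^(4t)·(I + t·N), where N is the 2×2 nilpotent shift.

After assembling e^{tJ} and conjugating by P, we get:

e^{tM} =
  [-2*t*exp(4*t) + exp(4*t), -2*t*exp(4*t), -4*t*exp(4*t)]
  [0, exp(4*t), 0]
  [t*exp(4*t), t*exp(4*t), 2*t*exp(4*t) + exp(4*t)]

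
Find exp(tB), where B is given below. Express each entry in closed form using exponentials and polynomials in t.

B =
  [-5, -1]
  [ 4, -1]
e^{tB} =
  [-2*t*exp(-3*t) + exp(-3*t), -t*exp(-3*t)]
  [4*t*exp(-3*t), 2*t*exp(-3*t) + exp(-3*t)]

Strategy: write B = P · J · P⁻¹ where J is a Jordan canonical form, so e^{tB} = P · e^{tJ} · P⁻¹, and e^{tJ} can be computed block-by-block.

B has Jordan form
J =
  [-3,  1]
  [ 0, -3]
(up to reordering of blocks).

Per-block formulas:
  For a 2×2 Jordan block J_2(-3): exp(t · J_2(-3)) = e^(-3t)·(I + t·N), where N is the 2×2 nilpotent shift.

After assembling e^{tJ} and conjugating by P, we get:

e^{tB} =
  [-2*t*exp(-3*t) + exp(-3*t), -t*exp(-3*t)]
  [4*t*exp(-3*t), 2*t*exp(-3*t) + exp(-3*t)]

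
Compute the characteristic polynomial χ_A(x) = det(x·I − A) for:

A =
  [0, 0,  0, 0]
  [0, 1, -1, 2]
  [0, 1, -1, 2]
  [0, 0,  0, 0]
x^4

Expanding det(x·I − A) (e.g. by cofactor expansion or by noting that A is similar to its Jordan form J, which has the same characteristic polynomial as A) gives
  χ_A(x) = x^4
which factors as x^4. The eigenvalues (with algebraic multiplicities) are λ = 0 with multiplicity 4.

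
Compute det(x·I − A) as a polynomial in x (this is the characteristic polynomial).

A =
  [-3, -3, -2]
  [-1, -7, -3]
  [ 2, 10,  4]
x^3 + 6*x^2 + 12*x + 8

Expanding det(x·I − A) (e.g. by cofactor expansion or by noting that A is similar to its Jordan form J, which has the same characteristic polynomial as A) gives
  χ_A(x) = x^3 + 6*x^2 + 12*x + 8
which factors as (x + 2)^3. The eigenvalues (with algebraic multiplicities) are λ = -2 with multiplicity 3.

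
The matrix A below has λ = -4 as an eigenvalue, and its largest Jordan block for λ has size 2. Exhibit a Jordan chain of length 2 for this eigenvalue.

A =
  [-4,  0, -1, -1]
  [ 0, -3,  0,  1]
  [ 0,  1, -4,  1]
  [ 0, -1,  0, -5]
A Jordan chain for λ = -4 of length 2:
v_1 = (0, 1, 1, -1)ᵀ
v_2 = (0, 1, 0, 0)ᵀ

Let N = A − (-4)·I. We want v_2 with N^2 v_2 = 0 but N^1 v_2 ≠ 0; then v_{j-1} := N · v_j for j = 2, …, 2.

Pick v_2 = (0, 1, 0, 0)ᵀ.
Then v_1 = N · v_2 = (0, 1, 1, -1)ᵀ.

Sanity check: (A − (-4)·I) v_1 = (0, 0, 0, 0)ᵀ = 0. ✓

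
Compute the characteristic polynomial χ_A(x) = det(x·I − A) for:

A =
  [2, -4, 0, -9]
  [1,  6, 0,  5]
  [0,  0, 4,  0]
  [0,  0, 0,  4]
x^4 - 16*x^3 + 96*x^2 - 256*x + 256

Expanding det(x·I − A) (e.g. by cofactor expansion or by noting that A is similar to its Jordan form J, which has the same characteristic polynomial as A) gives
  χ_A(x) = x^4 - 16*x^3 + 96*x^2 - 256*x + 256
which factors as (x - 4)^4. The eigenvalues (with algebraic multiplicities) are λ = 4 with multiplicity 4.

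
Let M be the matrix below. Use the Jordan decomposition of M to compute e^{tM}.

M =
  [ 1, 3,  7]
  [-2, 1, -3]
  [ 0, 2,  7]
e^{tM} =
  [-t^2*exp(3*t) - 2*t*exp(3*t) + exp(3*t), t^2*exp(3*t) + 3*t*exp(3*t), 5*t^2*exp(3*t)/2 + 7*t*exp(3*t)]
  [4*t^2*exp(3*t) - 2*t*exp(3*t), -4*t^2*exp(3*t) - 2*t*exp(3*t) + exp(3*t), -10*t^2*exp(3*t) - 3*t*exp(3*t)]
  [-2*t^2*exp(3*t), 2*t^2*exp(3*t) + 2*t*exp(3*t), 5*t^2*exp(3*t) + 4*t*exp(3*t) + exp(3*t)]

Strategy: write M = P · J · P⁻¹ where J is a Jordan canonical form, so e^{tM} = P · e^{tJ} · P⁻¹, and e^{tJ} can be computed block-by-block.

M has Jordan form
J =
  [3, 1, 0]
  [0, 3, 1]
  [0, 0, 3]
(up to reordering of blocks).

Per-block formulas:
  For a 3×3 Jordan block J_3(3): exp(t · J_3(3)) = e^(3t)·(I + t·N + (t^2/2)·N^2), where N is the 3×3 nilpotent shift.

After assembling e^{tJ} and conjugating by P, we get:

e^{tM} =
  [-t^2*exp(3*t) - 2*t*exp(3*t) + exp(3*t), t^2*exp(3*t) + 3*t*exp(3*t), 5*t^2*exp(3*t)/2 + 7*t*exp(3*t)]
  [4*t^2*exp(3*t) - 2*t*exp(3*t), -4*t^2*exp(3*t) - 2*t*exp(3*t) + exp(3*t), -10*t^2*exp(3*t) - 3*t*exp(3*t)]
  [-2*t^2*exp(3*t), 2*t^2*exp(3*t) + 2*t*exp(3*t), 5*t^2*exp(3*t) + 4*t*exp(3*t) + exp(3*t)]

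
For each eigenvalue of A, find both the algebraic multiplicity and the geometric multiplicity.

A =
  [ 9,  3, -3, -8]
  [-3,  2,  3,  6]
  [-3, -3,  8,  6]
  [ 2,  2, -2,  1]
λ = 5: alg = 4, geom = 2

Step 1 — factor the characteristic polynomial to read off the algebraic multiplicities:
  χ_A(x) = (x - 5)^4

Step 2 — compute geometric multiplicities via the rank-nullity identity g(λ) = n − rank(A − λI):
  rank(A − (5)·I) = 2, so dim ker(A − (5)·I) = n − 2 = 2

Summary:
  λ = 5: algebraic multiplicity = 4, geometric multiplicity = 2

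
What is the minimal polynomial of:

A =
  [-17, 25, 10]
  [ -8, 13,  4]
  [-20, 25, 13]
x^2 - 6*x + 9

The characteristic polynomial is χ_A(x) = (x - 3)^3, so the eigenvalues are known. The minimal polynomial is
  m_A(x) = Π_λ (x − λ)^{k_λ}
where k_λ is the size of the *largest* Jordan block for λ (equivalently, the smallest k with (A − λI)^k v = 0 for every generalised eigenvector v of λ).

  λ = 3: largest Jordan block has size 2, contributing (x − 3)^2

So m_A(x) = (x - 3)^2 = x^2 - 6*x + 9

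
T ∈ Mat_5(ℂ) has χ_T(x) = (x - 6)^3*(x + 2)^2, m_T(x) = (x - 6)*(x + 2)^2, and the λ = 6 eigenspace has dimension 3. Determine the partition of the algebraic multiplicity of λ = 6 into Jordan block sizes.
Block sizes for λ = 6: [1, 1, 1]

Step 1 — from the characteristic polynomial, algebraic multiplicity of λ = 6 is 3. From dim ker(T − (6)·I) = 3, there are exactly 3 Jordan blocks for λ = 6.
Step 2 — from the minimal polynomial, the factor (x − 6) tells us the largest block for λ = 6 has size 1.
Step 3 — with total size 3, 3 blocks, and largest block 1, the block sizes (in nonincreasing order) are [1, 1, 1].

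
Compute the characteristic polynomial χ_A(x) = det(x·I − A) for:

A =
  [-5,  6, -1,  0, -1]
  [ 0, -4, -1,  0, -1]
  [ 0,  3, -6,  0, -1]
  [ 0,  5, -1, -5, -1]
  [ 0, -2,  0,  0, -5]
x^5 + 25*x^4 + 250*x^3 + 1250*x^2 + 3125*x + 3125

Expanding det(x·I − A) (e.g. by cofactor expansion or by noting that A is similar to its Jordan form J, which has the same characteristic polynomial as A) gives
  χ_A(x) = x^5 + 25*x^4 + 250*x^3 + 1250*x^2 + 3125*x + 3125
which factors as (x + 5)^5. The eigenvalues (with algebraic multiplicities) are λ = -5 with multiplicity 5.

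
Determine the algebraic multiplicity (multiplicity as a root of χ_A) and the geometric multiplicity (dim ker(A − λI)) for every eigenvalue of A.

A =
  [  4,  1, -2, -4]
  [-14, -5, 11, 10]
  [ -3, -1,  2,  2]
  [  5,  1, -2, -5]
λ = -1: alg = 4, geom = 2

Step 1 — factor the characteristic polynomial to read off the algebraic multiplicities:
  χ_A(x) = (x + 1)^4

Step 2 — compute geometric multiplicities via the rank-nullity identity g(λ) = n − rank(A − λI):
  rank(A − (-1)·I) = 2, so dim ker(A − (-1)·I) = n − 2 = 2

Summary:
  λ = -1: algebraic multiplicity = 4, geometric multiplicity = 2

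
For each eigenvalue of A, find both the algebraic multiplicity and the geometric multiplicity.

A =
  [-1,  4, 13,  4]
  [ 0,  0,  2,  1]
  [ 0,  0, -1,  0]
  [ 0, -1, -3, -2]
λ = -1: alg = 4, geom = 2

Step 1 — factor the characteristic polynomial to read off the algebraic multiplicities:
  χ_A(x) = (x + 1)^4

Step 2 — compute geometric multiplicities via the rank-nullity identity g(λ) = n − rank(A − λI):
  rank(A − (-1)·I) = 2, so dim ker(A − (-1)·I) = n − 2 = 2

Summary:
  λ = -1: algebraic multiplicity = 4, geometric multiplicity = 2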